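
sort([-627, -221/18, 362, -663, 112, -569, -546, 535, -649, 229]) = [-663, -649, -627, -569, -546, -221/18, 112, 229, 362, 535]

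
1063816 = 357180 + 706636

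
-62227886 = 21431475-83659361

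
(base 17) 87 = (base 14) a3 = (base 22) 6b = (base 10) 143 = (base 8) 217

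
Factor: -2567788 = -1 * 2^2 * 43^1 * 14929^1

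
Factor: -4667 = -1*13^1*359^1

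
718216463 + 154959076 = 873175539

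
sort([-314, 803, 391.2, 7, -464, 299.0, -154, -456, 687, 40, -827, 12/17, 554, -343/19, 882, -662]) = [-827, -662, -464, -456, -314, -154, -343/19, 12/17, 7, 40, 299.0, 391.2, 554, 687, 803, 882]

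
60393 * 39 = 2355327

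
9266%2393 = 2087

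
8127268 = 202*40234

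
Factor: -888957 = -1*3^2*98773^1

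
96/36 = 8/3 ≈ 2.67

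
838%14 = 12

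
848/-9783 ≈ -0.0867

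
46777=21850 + 24927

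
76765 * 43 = 3300895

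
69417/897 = 23139/299 ≈ 77.39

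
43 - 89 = -46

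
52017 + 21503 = 73520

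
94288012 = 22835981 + 71452031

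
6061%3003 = 55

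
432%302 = 130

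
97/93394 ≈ 0.00104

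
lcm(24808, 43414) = 173656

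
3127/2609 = 1 + 518/2609 ≈ 1.20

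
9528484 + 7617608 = 17146092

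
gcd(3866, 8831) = 1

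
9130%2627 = 1249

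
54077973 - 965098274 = -911020301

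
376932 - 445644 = -68712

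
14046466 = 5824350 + 8222116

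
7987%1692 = 1219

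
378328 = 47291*8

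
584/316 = 146/79 ≈ 1.85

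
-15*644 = -9660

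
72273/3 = 24091 = 24091.00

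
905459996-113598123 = 791861873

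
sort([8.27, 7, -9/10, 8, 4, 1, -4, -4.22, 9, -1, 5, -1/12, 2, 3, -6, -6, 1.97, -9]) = [-9, -6, -6, -4.22, -4, -1, -9/10, -1/12, 1, 1.97, 2, 3, 4, 5, 7, 8, 8.27, 9]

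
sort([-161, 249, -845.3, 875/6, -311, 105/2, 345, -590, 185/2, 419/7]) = [-845.3, -590, -311, -161, 105/2, 419/7, 185/2, 875/6, 249, 345]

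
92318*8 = 738544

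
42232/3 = 14077 + 1/3 ≈ 14077.33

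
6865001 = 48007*143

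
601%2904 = 601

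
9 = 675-666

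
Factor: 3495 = 3^1*5^1*233^1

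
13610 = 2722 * 5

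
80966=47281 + 33685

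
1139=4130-2991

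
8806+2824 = 11630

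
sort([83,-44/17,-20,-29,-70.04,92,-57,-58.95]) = [-70.04,-58.95,-57,-29,-20,-44/17,83,92]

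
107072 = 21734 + 85338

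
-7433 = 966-8399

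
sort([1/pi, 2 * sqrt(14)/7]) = [1/pi, 2 * sqrt(14)/7]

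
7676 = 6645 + 1031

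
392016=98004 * 4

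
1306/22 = 653/11 ≈ 59.36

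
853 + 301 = 1154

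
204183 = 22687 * 9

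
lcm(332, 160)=13280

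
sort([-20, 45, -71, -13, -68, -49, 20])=[-71, -68, -49, -20, -13, 20, 45]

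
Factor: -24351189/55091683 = -1 * 3^1 * 1031^1 * 7873^1 * 55091683^ (-1)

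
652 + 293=945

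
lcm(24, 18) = 72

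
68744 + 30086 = 98830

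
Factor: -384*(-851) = 2^7*3^1*23^1*37^1 = 326784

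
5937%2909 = 119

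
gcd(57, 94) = 1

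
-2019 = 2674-4693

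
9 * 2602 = 23418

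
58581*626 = 36671706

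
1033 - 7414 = -6381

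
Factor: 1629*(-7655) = -1*3^2*5^1*181^1*1531^1 = -12469995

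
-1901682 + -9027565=-10929247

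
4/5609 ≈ 0.000713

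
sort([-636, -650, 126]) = [-650, -636, 126]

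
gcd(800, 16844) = 4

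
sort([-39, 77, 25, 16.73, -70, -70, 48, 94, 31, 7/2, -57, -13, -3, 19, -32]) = [-70, -70, -57, -39, -32, -13, -3, 7/2, 16.73, 19, 25, 31, 48, 77, 94]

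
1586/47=33+35/47 ≈ 33.74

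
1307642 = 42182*31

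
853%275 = 28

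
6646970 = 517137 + 6129833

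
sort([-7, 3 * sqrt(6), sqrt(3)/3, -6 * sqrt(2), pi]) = [-6 * sqrt(2), -7, sqrt(3)/3, pi, 3 * sqrt(6)]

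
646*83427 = 53893842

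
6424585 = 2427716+3996869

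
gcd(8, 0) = 8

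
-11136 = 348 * (-32)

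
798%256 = 30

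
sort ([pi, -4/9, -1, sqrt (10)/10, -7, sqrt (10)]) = [-7, -1, -4/9, sqrt (10)/10, pi, sqrt (10)]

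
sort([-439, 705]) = [-439, 705]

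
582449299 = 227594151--354855148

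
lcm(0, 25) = 0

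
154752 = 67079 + 87673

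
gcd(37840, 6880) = 3440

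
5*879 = 4395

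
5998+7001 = 12999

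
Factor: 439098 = 2^1 * 3^1 * 11^1 * 6653^1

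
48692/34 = 1432+2/17 ≈ 1432.12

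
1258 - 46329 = -45071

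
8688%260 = 108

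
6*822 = 4932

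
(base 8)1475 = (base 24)1ad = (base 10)829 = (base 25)184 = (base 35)no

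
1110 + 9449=10559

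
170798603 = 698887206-528088603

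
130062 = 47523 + 82539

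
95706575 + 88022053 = 183728628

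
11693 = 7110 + 4583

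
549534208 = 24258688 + 525275520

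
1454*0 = 0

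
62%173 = 62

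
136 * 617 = 83912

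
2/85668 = 1/42834 ≈ 0.0000233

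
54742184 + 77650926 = 132393110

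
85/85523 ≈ 0.000994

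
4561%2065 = 431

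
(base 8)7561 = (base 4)331301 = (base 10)3953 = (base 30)4bn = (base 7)14345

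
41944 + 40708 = 82652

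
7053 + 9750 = 16803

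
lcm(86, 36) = 1548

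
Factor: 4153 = 4153^1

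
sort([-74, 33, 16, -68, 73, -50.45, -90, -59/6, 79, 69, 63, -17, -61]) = [-90, -74, -68, -61, -50.45, -17, -59/6, 16, 33, 63, 69, 73, 79]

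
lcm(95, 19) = 95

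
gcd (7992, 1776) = 888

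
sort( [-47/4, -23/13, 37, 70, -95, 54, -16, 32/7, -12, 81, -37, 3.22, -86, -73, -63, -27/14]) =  [-95, -86, -73, -63, -37, -16, -12, -47/4, -27/14, -23/13, 3.22, 32/7, 37, 54, 70, 81]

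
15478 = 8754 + 6724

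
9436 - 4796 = 4640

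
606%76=74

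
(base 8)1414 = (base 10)780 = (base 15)370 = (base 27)11o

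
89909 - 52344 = 37565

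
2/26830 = 1/13415 ≈ 0.0000745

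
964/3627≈0.266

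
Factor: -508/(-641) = 2^2*127^1*641^(-1)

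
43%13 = 4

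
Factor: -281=-1*281^1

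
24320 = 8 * 3040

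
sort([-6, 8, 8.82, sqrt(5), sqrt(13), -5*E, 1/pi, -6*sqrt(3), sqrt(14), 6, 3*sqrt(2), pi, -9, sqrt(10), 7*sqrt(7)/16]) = [-5*E, -6*sqrt(3), -9, -6, 1/pi, 7*sqrt(7)/16, sqrt(5), pi, sqrt(10), sqrt(13), sqrt(14), 3*sqrt(2), 6, 8, 8.82]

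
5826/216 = 971/36 ≈ 26.97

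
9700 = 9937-237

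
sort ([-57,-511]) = [-511,-57]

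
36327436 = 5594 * 6494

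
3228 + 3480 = 6708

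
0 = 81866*0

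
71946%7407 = 5283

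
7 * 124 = 868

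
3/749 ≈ 0.00401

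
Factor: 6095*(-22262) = -1*2^1*5^1*23^1*53^1*11131^1 = -135686890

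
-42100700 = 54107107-96207807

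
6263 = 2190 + 4073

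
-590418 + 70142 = -520276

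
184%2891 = 184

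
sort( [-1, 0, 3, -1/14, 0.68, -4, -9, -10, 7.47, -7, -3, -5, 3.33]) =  [-10, -9, -7, -5, -4, -3, -1, -1/14, 0, 0.68, 3, 3.33, 7.47]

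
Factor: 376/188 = 2^1 = 2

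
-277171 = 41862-319033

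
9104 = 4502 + 4602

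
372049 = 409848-37799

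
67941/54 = 7549/6 ≈ 1258.17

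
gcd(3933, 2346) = 69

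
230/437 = 10/19 ≈ 0.526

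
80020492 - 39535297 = 40485195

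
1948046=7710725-5762679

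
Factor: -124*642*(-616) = 2^6*3^1*7^1*11^1*31^1*107^1 = 49038528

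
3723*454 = 1690242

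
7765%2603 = 2559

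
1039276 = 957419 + 81857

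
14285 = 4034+10251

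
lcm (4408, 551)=4408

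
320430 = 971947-651517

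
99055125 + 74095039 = 173150164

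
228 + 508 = 736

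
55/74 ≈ 0.743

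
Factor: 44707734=2^1*3^3*29^1*28549^1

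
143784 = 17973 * 8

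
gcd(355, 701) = 1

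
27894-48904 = -21010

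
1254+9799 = 11053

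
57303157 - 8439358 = 48863799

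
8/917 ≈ 0.00872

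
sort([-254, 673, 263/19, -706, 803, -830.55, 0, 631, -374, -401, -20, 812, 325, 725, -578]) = [-830.55, -706, -578, -401, -374, -254, -20, 0, 263/19, 325, 631, 673, 725, 803, 812]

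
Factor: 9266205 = 3^1*5^1*13^1*19^1*41^1*61^1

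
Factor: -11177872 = -1 * 2^4 * 101^1 * 6917^1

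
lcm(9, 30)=90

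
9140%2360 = 2060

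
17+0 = 17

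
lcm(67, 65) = 4355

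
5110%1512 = 574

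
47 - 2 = 45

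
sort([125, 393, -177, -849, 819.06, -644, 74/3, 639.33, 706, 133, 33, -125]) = [-849, -644, -177, -125, 74/3, 33, 125, 133, 393, 639.33, 706, 819.06]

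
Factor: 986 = 2^1*17^1*29^1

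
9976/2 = 4988 = 4988.00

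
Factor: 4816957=4816957^1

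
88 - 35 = 53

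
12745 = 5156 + 7589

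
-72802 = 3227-76029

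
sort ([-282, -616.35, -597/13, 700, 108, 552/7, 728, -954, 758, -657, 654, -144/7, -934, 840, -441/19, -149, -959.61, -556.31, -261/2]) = [-959.61, -954, -934, -657, -616.35, -556.31, -282, -149, -261/2, -597/13, -441/19, -144/7, 552/7, 108, 654, 700, 728, 758, 840]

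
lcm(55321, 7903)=55321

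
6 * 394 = 2364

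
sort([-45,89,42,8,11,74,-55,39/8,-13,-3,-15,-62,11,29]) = [-62,-55,-45,-15,-13,-3,39/8,8,11,11,29,42,74,89]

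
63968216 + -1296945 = 62671271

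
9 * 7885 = 70965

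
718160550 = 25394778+692765772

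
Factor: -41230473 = -1*3^1*73^2*2579^1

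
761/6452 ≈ 0.118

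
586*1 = 586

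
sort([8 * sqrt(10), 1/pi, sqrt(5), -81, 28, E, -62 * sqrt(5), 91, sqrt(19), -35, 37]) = [-62 * sqrt(5), -81, -35, 1/pi, sqrt(5), E, sqrt(19), 8 * sqrt(10), 28, 37, 91]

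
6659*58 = 386222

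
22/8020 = 11/4010 ≈ 0.00274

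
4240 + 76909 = 81149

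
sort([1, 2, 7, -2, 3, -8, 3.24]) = [-8, -2, 1, 2, 3, 3.24, 7]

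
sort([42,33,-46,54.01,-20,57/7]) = [-46,-20,57/7,33,42,54.01]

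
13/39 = 1/3 ≈ 0.333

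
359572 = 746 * 482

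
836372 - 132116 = 704256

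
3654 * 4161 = 15204294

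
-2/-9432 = 1/4716 ≈ 0.000212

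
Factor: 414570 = 2^1 * 3^1 * 5^1 * 13^1 * 1063^1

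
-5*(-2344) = 11720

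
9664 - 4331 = 5333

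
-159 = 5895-6054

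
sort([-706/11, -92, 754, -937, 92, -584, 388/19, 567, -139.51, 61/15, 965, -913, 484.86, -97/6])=[-937, -913, -584, -139.51, -92, -706/11, -97/6, 61/15, 388/19, 92, 484.86, 567, 754, 965]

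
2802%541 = 97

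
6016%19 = 12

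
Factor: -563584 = -1 * 2^7 * 7^1 * 17^1 * 37^1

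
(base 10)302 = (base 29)ac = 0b100101110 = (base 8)456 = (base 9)365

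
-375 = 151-526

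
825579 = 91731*9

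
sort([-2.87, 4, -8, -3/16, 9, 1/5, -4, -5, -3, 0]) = [-8, -5, -4, -3, -2.87, -3/16, 0, 1/5, 4, 9]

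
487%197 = 93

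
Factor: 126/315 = 2^1 * 5^(-1) = 2/5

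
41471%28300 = 13171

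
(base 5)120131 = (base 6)32240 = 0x1140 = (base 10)4416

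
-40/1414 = -20/707 ≈ -0.0283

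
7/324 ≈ 0.0216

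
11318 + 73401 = 84719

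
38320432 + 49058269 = 87378701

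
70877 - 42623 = 28254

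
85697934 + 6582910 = 92280844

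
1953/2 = 976 + 1/2 = 976.50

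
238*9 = 2142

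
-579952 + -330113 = -910065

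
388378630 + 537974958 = 926353588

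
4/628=1/157 ≈ 0.00637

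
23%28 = 23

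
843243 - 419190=424053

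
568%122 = 80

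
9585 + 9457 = 19042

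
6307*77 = 485639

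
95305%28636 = 9397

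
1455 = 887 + 568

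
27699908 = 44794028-17094120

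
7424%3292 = 840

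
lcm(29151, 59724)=2448684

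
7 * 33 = 231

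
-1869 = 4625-6494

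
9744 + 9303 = 19047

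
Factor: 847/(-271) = -1*7^1*11^2*271^(-1)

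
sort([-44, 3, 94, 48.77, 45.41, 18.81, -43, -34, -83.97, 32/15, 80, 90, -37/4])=[-83.97, -44, -43, -34, -37/4, 32/15, 3, 18.81, 45.41, 48.77, 80, 90, 94]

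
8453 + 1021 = 9474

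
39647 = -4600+44247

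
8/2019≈0.00396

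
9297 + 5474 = 14771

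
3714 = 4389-675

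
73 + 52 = 125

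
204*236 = 48144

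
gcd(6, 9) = 3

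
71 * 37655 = 2673505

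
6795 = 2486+4309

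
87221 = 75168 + 12053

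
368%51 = 11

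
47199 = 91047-43848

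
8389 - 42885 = -34496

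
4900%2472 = 2428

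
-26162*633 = -16560546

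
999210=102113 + 897097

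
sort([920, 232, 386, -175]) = [-175, 232, 386, 920]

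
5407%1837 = 1733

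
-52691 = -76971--24280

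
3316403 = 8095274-4778871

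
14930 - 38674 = -23744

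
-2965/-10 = 593/2 = 296.50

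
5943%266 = 91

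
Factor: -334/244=-1*2^(-1)*61^(-1)*167^1=-167/122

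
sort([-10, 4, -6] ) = [-10, -6, 4] 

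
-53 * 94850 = -5027050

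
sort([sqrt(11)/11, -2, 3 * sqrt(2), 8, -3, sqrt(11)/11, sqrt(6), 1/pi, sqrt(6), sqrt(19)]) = [-3, -2, sqrt(11)/11, sqrt(11)/11, 1/pi, sqrt(6), sqrt(6), 3 * sqrt(2), sqrt(19), 8]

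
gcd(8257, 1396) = 1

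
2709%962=785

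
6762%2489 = 1784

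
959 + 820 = 1779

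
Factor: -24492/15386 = -1 * 2^1 * 3^1 * 7^(-2) * 13^1 = -78/49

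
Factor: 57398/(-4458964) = -1 * 2^(-1) * 11^1 * 17^(-1) * 23^(-1) * 2609^1 * 2851^(-1) = -28699/2229482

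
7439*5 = 37195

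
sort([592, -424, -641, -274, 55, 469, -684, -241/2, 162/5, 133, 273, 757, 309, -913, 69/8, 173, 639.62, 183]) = [-913, -684, -641, -424, -274, -241/2, 69/8, 162/5, 55, 133, 173, 183, 273, 309, 469, 592, 639.62, 757]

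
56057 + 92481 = 148538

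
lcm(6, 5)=30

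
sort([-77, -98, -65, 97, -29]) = [-98, -77, -65, -29, 97]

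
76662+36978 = 113640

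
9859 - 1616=8243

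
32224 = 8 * 4028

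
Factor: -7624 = -1 * 2^3 * 953^1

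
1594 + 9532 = 11126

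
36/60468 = 3/5039 ≈ 0.000595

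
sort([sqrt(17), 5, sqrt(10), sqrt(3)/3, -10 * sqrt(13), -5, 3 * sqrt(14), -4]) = [-10 * sqrt(13), -5, -4, sqrt(3)/3, sqrt(10), sqrt(17), 5, 3 * sqrt(14)]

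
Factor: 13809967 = 17^1 * 812351^1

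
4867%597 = 91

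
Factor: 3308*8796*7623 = 2^4*3^3*7^1*11^2*733^1*827^1 = 221807711664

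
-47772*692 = -33058224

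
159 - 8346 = -8187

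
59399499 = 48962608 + 10436891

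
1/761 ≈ 0.00131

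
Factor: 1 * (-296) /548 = -1 * 2^1 * 37^1 * 137^(-1) = -74/137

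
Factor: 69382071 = 3^2 * 11^1 * 61^1 * 11489^1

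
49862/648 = 24931/324 ≈ 76.95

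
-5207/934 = -5 - 537/934 ≈ -5.57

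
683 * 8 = 5464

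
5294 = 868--4426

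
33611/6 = 5601 + 5/6 ≈ 5601.83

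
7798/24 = 324 + 11/12 ≈ 324.92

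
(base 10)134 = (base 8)206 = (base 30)4e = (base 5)1014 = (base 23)5j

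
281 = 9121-8840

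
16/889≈0.0180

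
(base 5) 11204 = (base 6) 3420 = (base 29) rl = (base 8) 1444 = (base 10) 804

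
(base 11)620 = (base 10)748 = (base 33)mm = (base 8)1354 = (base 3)1000201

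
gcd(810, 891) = 81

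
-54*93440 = -5045760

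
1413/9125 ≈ 0.155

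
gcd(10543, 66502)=811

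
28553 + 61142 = 89695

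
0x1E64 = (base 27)AI4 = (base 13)3706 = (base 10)7780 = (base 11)5933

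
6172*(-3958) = -24428776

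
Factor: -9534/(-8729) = 2^1*3^1*29^(-1)*43^(-1)*227^1 = 1362/1247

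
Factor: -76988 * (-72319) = 2^2 * 13^1 * 19^1 * 1013^1 * 5563^1 = 5567695172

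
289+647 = 936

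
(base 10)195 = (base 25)7k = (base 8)303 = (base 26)7d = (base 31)69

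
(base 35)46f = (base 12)2b71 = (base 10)5125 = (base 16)1405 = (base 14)1c21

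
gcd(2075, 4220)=5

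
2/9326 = 1/4663 ≈ 0.000214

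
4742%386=110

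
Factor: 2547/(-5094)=-1*2^(-1)=-1/2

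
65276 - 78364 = -13088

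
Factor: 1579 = 1579^1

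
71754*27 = 1937358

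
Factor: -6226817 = -1 * 6226817^1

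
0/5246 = 0 = 0.00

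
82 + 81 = 163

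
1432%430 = 142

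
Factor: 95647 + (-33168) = 43^1*1453^1 = 62479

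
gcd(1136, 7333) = 1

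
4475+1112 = 5587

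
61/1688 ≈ 0.0361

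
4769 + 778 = 5547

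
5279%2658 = 2621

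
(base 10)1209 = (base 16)4b9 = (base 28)1f5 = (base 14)625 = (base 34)11j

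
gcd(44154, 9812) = 4906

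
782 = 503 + 279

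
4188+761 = 4949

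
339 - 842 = -503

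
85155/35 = 2433 = 2433.00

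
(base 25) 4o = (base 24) 54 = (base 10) 124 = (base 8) 174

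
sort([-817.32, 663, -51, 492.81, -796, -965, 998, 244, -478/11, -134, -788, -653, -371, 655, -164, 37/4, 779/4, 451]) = [-965, -817.32, -796, -788, -653, -371, -164, -134, -51, -478/11, 37/4, 779/4, 244, 451, 492.81, 655, 663, 998]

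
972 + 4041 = 5013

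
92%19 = 16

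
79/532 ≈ 0.148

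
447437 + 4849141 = 5296578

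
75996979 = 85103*893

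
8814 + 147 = 8961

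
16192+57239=73431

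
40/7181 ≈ 0.00557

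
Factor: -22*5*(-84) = 2^3*3^1*5^1*7^1*11^1 = 9240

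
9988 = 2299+7689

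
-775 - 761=-1536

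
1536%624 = 288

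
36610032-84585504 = -47975472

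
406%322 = 84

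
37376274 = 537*69602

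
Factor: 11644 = 2^2*41^1*71^1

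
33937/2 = 16968 + 1/2 = 16968.50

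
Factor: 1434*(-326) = -1*2^2*3^1*163^1*239^1 = -467484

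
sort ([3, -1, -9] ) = [-9, -1, 3] 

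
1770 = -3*(-590)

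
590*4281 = 2525790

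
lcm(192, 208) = 2496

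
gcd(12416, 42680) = 776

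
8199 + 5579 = 13778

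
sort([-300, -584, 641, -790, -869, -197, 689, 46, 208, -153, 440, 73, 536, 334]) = [-869, -790, -584, -300, -197, -153, 46, 73, 208, 334, 440, 536, 641, 689]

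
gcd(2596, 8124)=4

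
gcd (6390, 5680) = 710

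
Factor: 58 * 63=2^1 * 3^2 * 7^1 * 29^1=3654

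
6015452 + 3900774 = 9916226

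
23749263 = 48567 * 489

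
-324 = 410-734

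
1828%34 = 26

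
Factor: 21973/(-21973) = -1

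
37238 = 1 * 37238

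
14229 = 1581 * 9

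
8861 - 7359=1502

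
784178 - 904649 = -120471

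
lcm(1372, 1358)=133084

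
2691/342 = 299/38≈7.87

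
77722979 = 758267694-680544715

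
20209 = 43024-22815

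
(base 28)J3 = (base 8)1027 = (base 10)535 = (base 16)217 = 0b1000010111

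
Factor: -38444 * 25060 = -1 * 2^4 * 5^1 * 7^2 * 179^1 * 1373^1 = -963406640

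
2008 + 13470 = 15478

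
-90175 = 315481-405656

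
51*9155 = 466905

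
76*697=52972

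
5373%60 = 33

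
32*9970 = 319040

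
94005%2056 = 1485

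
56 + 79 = 135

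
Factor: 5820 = 2^2 * 3^1 * 5^1 * 97^1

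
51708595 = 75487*685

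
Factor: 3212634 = 2^1 * 3^1 * 19^1 * 28181^1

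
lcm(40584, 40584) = 40584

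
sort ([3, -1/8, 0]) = [-1/8, 0, 3]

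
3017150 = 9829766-6812616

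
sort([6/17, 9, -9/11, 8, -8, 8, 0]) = [-8, -9/11, 0, 6/17, 8, 8, 9]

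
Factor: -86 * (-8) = 2^4 * 43^1 = 688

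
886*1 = 886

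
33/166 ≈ 0.199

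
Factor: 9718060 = 2^2*5^1*11^1*163^1*271^1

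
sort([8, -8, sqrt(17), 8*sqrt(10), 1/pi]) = [-8, 1/pi, sqrt(17), 8, 8*sqrt(10)]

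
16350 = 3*5450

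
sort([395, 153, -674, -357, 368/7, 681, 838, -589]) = [-674, -589, -357, 368/7, 153, 395, 681, 838]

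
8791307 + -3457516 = 5333791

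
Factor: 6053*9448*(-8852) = -1*2^5*1181^1*2213^1*6053^1 = -506234761888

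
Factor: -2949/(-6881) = 3^1 * 7^(-1) = 3/7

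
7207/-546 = -13 - 109/546 ≈ -13.20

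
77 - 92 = -15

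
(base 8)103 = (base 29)29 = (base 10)67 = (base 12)57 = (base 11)61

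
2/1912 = 1/956 ≈ 0.00105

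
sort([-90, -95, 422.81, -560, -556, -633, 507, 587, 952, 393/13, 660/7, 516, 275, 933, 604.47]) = [-633, -560, -556, -95, -90, 393/13, 660/7, 275, 422.81, 507, 516, 587, 604.47, 933, 952]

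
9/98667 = 1/10963 ≈ 0.0000912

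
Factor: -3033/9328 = -1 * 2^(-4) * 3^2 * 11^(-1) * 53^(-1) * 337^1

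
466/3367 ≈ 0.138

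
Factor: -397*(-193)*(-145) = -1*5^1*29^1*193^1*397^1 = -11110045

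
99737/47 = 2122 + 3/47 ≈ 2122.06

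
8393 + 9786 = 18179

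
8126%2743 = 2640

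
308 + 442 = 750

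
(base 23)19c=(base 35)ld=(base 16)2ec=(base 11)620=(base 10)748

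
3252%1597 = 58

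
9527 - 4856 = 4671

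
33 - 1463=-1430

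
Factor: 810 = 2^1 * 3^4 * 5^1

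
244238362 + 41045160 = 285283522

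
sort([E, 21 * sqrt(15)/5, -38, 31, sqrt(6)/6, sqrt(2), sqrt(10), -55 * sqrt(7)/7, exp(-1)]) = [-38, -55 * sqrt(7)/7, exp(-1), sqrt(6)/6, sqrt(2), E, sqrt(10), 21 * sqrt(15)/5, 31]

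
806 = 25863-25057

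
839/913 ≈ 0.919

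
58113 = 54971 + 3142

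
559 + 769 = 1328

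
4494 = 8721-4227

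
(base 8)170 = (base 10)120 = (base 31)3r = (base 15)80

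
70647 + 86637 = 157284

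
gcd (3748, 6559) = 937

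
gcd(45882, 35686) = 5098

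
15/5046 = 5/1682 ≈ 0.00297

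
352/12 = 29 + 1/3 ≈ 29.33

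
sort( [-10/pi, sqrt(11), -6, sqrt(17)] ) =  [-6, -10/pi, sqrt(11), sqrt(17)] 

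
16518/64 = 8259/32 ≈ 258.09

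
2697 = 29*93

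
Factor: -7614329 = -1*47^1*162007^1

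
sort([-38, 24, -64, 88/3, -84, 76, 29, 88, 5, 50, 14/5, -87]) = [-87, -84, -64, -38, 14/5, 5, 24, 29, 88/3, 50, 76, 88]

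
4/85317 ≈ 0.0000469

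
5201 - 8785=-3584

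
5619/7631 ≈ 0.736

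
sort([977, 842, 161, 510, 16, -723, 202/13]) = [-723, 202/13, 16, 161, 510, 842, 977]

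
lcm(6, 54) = 54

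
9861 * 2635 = 25983735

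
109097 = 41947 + 67150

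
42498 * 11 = 467478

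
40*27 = 1080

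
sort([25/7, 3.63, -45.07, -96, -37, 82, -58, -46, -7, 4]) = [-96, -58, -46, -45.07, -37, -7, 25/7, 3.63, 4, 82]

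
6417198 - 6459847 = -42649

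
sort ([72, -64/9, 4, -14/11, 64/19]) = [-64/9, -14/11, 64/19, 4, 72]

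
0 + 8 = 8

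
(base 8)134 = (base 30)32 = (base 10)92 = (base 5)332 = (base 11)84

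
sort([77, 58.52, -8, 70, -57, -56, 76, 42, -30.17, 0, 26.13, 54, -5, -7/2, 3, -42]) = [-57, -56, -42, -30.17, -8, -5, -7/2, 0, 3, 26.13, 42, 54, 58.52, 70, 76, 77]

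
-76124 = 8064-84188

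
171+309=480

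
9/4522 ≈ 0.00199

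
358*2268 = 811944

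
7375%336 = 319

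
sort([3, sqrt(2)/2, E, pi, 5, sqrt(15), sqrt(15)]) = [sqrt(2)/2, E, 3, pi, sqrt(15), sqrt(15), 5]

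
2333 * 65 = 151645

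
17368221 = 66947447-49579226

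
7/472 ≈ 0.0148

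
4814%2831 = 1983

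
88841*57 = 5063937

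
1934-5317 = -3383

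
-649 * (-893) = 579557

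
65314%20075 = 5089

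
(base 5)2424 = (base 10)364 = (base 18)124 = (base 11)301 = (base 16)16c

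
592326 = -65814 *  (-9)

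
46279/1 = 46279 = 46279.00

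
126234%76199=50035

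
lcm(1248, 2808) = 11232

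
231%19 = 3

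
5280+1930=7210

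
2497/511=4 + 453/511 ≈ 4.89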